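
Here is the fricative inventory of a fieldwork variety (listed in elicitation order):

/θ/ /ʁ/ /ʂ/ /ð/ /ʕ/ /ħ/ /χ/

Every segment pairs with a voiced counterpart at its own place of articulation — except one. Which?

Dental: /θ/ ~ /ð/
Uvular: /χ/ ~ /ʁ/
Pharyngeal: /ħ/ ~ /ʕ/
Retroflex: only /ʂ/ (voiceless); no voiced partner.
So /ʂ/ is the unpaired segment.

/ʂ/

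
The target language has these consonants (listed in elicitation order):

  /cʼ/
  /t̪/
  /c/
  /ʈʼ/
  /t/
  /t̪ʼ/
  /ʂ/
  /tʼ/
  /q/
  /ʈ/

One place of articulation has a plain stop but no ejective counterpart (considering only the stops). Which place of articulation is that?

uvular

place of articulation  plain     ejective
dental            t̪        t̪ʼ     
alveolar          t         tʼ      
retroflex         ʈ         ʈʼ      
palatal           c         cʼ      
uvular            q         —       
Every place of articulation has an ejective member except uvular, where /qʼ/ would be expected.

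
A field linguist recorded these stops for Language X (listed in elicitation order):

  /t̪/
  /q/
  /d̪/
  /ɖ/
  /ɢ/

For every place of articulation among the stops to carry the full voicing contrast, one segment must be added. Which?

/ʈ/

dental: voiceless /t̪/, voiced /d̪/.
retroflex: voiceless —, voiced /ɖ/.
uvular: voiceless /q/, voiced /ɢ/.
The retroflex row has no voiceless member, so the gap is the voiceless retroflex stop /ʈ/.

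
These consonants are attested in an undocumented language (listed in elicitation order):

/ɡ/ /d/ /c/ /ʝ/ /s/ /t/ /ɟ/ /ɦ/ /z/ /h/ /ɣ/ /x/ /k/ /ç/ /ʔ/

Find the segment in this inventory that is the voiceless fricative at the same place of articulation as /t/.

/s/

/t/ is a voiceless alveolar stop.
The voiceless fricative at the same place is a voiceless alveolar fricative — in this inventory, /s/.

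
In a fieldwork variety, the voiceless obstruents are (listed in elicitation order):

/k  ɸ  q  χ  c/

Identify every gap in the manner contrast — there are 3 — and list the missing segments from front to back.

Stop: /c/ (palatal), /k/ (velar), /q/ (uvular).
Fricative: /ɸ/ (bilabial), /χ/ (uvular).
Gaps, from front to back: bilabial lacks stop (/p/); palatal lacks fricative (/ç/); velar lacks fricative (/x/).

/p/, /ç/, /x/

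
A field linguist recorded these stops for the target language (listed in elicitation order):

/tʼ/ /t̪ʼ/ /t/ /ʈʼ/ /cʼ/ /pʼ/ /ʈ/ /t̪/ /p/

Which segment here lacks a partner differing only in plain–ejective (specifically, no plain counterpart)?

/cʼ/

Bilabial: /p/ ~ /pʼ/
Dental: /t̪/ ~ /t̪ʼ/
Alveolar: /t/ ~ /tʼ/
Retroflex: /ʈ/ ~ /ʈʼ/
Palatal: only /cʼ/ (ejective); no plain partner.
So /cʼ/ is the unpaired segment.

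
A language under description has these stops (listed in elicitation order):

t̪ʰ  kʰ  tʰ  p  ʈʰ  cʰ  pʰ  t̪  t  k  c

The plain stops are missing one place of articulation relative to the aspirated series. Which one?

place of articulation  plain     aspirated
bilabial          p         pʰ      
dental            t̪        t̪ʰ     
alveolar          t         tʰ      
retroflex         —         ʈʰ      
palatal           c         cʰ      
velar             k         kʰ      
Every place of articulation has a plain member except retroflex, where /ʈ/ would be expected.

retroflex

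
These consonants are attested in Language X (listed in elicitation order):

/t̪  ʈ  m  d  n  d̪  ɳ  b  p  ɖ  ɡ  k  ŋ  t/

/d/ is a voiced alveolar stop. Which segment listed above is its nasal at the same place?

/n/

The nasal at the same place is an alveolar nasal — in this inventory, /n/.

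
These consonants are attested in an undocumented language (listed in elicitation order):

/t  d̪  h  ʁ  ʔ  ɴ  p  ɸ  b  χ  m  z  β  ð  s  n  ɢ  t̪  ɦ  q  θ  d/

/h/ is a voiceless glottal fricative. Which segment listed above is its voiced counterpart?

/ɦ/

The voiced counterpart is a voiced glottal fricative — in this inventory, /ɦ/.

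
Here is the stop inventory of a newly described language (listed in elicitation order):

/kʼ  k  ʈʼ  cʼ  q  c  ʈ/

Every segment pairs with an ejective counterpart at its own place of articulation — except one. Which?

Retroflex: /ʈ/ ~ /ʈʼ/
Palatal: /c/ ~ /cʼ/
Velar: /k/ ~ /kʼ/
Uvular: only /q/ (plain); no ejective partner.
So /q/ is the unpaired segment.

/q/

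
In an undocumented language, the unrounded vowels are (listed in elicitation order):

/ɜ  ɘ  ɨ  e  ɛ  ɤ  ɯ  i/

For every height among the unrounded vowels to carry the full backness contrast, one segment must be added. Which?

height            front     central   back    
high              i         ɨ         ɯ       
high-mid          e         ɘ         ɤ       
low-mid           ɛ         ɜ         —       
The low-mid row has no back member, so the gap is the low-mid back unrounded vowel /ʌ/.

/ʌ/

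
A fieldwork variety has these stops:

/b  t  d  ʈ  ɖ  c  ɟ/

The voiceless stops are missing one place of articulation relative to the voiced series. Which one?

place of articulation  voiceless  voiced  
bilabial          —         b       
alveolar          t         d       
retroflex         ʈ         ɖ       
palatal           c         ɟ       
Every place of articulation has a voiceless member except bilabial, where /p/ would be expected.

bilabial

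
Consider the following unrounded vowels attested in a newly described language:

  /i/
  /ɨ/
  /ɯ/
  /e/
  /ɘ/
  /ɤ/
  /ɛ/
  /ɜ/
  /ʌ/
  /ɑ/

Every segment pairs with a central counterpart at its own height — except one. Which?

High: /i/ ~ /ɨ/ ~ /ɯ/
High-mid: /e/ ~ /ɘ/ ~ /ɤ/
Low-mid: /ɛ/ ~ /ɜ/ ~ /ʌ/
Low: only /ɑ/ (back); no central partner.
So /ɑ/ is the unpaired segment.

/ɑ/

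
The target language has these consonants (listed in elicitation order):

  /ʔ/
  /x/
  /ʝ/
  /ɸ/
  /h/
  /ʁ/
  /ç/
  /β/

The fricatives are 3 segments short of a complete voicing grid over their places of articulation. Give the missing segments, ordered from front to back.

/ɣ/, /χ/, /ɦ/

Voiceless: /ɸ/ (bilabial), /ç/ (palatal), /x/ (velar), /h/ (glottal).
Voiced: /β/ (bilabial), /ʝ/ (palatal), /ʁ/ (uvular).
Gaps, from front to back: velar lacks voiced (/ɣ/); uvular lacks voiceless (/χ/); glottal lacks voiced (/ɦ/).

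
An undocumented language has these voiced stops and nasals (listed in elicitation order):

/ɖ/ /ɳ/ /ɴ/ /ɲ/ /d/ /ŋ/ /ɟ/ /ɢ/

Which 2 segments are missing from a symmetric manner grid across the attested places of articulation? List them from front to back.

/n/, /ɡ/

alveolar: oral stop /d/, nasal —.
retroflex: oral stop /ɖ/, nasal /ɳ/.
palatal: oral stop /ɟ/, nasal /ɲ/.
velar: oral stop —, nasal /ŋ/.
uvular: oral stop /ɢ/, nasal /ɴ/.
Gaps, from front to back: alveolar lacks nasal (/n/); velar lacks oral stop (/ɡ/).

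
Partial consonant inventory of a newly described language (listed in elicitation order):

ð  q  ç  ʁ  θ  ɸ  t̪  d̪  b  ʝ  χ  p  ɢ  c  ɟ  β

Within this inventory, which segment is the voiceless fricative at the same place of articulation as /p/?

/ɸ/

/p/ is a voiceless bilabial stop.
The voiceless fricative at the same place is a voiceless bilabial fricative — in this inventory, /ɸ/.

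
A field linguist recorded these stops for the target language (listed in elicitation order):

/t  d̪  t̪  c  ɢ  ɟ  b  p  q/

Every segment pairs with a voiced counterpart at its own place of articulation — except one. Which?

/t/

Bilabial: /p/ ~ /b/
Dental: /t̪/ ~ /d̪/
Palatal: /c/ ~ /ɟ/
Uvular: /q/ ~ /ɢ/
Alveolar: only /t/ (voiceless); no voiced partner.
So /t/ is the unpaired segment.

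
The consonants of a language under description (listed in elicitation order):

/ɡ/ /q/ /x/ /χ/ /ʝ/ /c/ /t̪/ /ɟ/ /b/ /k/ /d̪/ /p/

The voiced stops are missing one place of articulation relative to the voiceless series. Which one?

uvular

Voiceless: /p/ (bilabial), /t̪/ (dental), /c/ (palatal), /k/ (velar), /q/ (uvular).
Voiced: /b/ (bilabial), /d̪/ (dental), /ɟ/ (palatal), /ɡ/ (velar).
Every place of articulation has a voiced member except uvular, where /ɢ/ would be expected.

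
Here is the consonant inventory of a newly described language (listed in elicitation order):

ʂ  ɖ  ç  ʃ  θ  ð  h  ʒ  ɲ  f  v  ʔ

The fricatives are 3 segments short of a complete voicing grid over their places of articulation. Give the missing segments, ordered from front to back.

/ʐ/, /ʝ/, /ɦ/

place of articulation  voiceless  voiced  
labiodental       f         v       
dental            θ         ð       
postalveolar      ʃ         ʒ       
retroflex         ʂ         —       
palatal           ç         —       
glottal           h         —       
Gaps, from front to back: retroflex lacks voiced (/ʐ/); palatal lacks voiced (/ʝ/); glottal lacks voiced (/ɦ/).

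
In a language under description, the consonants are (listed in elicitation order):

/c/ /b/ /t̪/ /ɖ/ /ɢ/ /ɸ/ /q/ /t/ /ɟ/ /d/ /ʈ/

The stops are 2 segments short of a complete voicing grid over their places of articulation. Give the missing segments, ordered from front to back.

/p/, /d̪/

Voiceless: /t̪/ (dental), /t/ (alveolar), /ʈ/ (retroflex), /c/ (palatal), /q/ (uvular).
Voiced: /b/ (bilabial), /d/ (alveolar), /ɖ/ (retroflex), /ɟ/ (palatal), /ɢ/ (uvular).
Gaps, from front to back: bilabial lacks voiceless (/p/); dental lacks voiced (/d̪/).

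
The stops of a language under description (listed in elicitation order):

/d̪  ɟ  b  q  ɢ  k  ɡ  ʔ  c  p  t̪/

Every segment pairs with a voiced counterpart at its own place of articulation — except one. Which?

Bilabial: /p/ ~ /b/
Dental: /t̪/ ~ /d̪/
Palatal: /c/ ~ /ɟ/
Velar: /k/ ~ /ɡ/
Uvular: /q/ ~ /ɢ/
Glottal: only /ʔ/ (voiceless); no voiced partner.
So /ʔ/ is the unpaired segment.

/ʔ/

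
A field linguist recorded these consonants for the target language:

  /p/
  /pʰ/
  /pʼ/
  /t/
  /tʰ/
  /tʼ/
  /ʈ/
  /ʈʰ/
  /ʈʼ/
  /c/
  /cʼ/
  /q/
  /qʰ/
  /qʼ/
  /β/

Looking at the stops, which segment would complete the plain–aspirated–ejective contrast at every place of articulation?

Plain: /p/ (bilabial), /t/ (alveolar), /ʈ/ (retroflex), /c/ (palatal), /q/ (uvular).
Aspirated: /pʰ/ (bilabial), /tʰ/ (alveolar), /ʈʰ/ (retroflex), /qʰ/ (uvular).
Ejective: /pʼ/ (bilabial), /tʼ/ (alveolar), /ʈʼ/ (retroflex), /cʼ/ (palatal), /qʼ/ (uvular).
The palatal row has no aspirated member, so the gap is the aspirated palatal stop /cʰ/.

/cʰ/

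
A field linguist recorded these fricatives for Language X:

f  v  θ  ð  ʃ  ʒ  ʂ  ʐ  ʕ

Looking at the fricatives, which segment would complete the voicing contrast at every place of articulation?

Voiceless: /f/ (labiodental), /θ/ (dental), /ʃ/ (postalveolar), /ʂ/ (retroflex).
Voiced: /v/ (labiodental), /ð/ (dental), /ʒ/ (postalveolar), /ʐ/ (retroflex), /ʕ/ (pharyngeal).
The pharyngeal row has no voiceless member, so the gap is the voiceless pharyngeal fricative /ħ/.

/ħ/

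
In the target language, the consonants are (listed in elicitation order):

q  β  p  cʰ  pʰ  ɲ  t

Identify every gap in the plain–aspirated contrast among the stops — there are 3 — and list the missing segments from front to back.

bilabial: plain /p/, aspirated /pʰ/.
alveolar: plain /t/, aspirated —.
palatal: plain —, aspirated /cʰ/.
uvular: plain /q/, aspirated —.
Gaps, from front to back: alveolar lacks aspirated (/tʰ/); palatal lacks plain (/c/); uvular lacks aspirated (/qʰ/).

/tʰ/, /c/, /qʰ/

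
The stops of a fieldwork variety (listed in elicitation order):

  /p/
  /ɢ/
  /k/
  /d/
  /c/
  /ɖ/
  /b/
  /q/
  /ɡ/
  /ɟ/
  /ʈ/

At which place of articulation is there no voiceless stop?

bilabial: voiceless /p/, voiced /b/.
alveolar: voiceless —, voiced /d/.
retroflex: voiceless /ʈ/, voiced /ɖ/.
palatal: voiceless /c/, voiced /ɟ/.
velar: voiceless /k/, voiced /ɡ/.
uvular: voiceless /q/, voiced /ɢ/.
Every place of articulation has a voiceless member except alveolar, where /t/ would be expected.

alveolar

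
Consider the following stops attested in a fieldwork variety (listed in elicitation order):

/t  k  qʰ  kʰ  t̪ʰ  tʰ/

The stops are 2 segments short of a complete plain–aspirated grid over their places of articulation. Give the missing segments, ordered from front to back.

Plain: /t/ (alveolar), /k/ (velar).
Aspirated: /t̪ʰ/ (dental), /tʰ/ (alveolar), /kʰ/ (velar), /qʰ/ (uvular).
Gaps, from front to back: dental lacks plain (/t̪/); uvular lacks plain (/q/).

/t̪/, /q/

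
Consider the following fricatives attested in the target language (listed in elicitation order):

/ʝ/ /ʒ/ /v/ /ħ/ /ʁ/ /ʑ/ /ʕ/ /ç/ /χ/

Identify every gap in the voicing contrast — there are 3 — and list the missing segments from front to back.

/f/, /ʃ/, /ɕ/

place of articulation  voiceless  voiced  
labiodental       —         v       
postalveolar      —         ʒ       
alveolo-palatal   —         ʑ       
palatal           ç         ʝ       
uvular            χ         ʁ       
pharyngeal        ħ         ʕ       
Gaps, from front to back: labiodental lacks voiceless (/f/); postalveolar lacks voiceless (/ʃ/); alveolo-palatal lacks voiceless (/ɕ/).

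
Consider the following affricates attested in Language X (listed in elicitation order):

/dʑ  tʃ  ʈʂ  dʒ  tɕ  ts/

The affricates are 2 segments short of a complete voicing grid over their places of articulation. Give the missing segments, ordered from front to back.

/dz/, /ɖʐ/

alveolar: voiceless /ts/, voiced —.
postalveolar: voiceless /tʃ/, voiced /dʒ/.
retroflex: voiceless /ʈʂ/, voiced —.
alveolo-palatal: voiceless /tɕ/, voiced /dʑ/.
Gaps, from front to back: alveolar lacks voiced (/dz/); retroflex lacks voiced (/ɖʐ/).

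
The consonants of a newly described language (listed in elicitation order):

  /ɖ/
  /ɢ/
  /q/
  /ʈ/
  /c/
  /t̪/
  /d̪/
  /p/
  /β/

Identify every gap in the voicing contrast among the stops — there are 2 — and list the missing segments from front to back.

/b/, /ɟ/

Voiceless: /p/ (bilabial), /t̪/ (dental), /ʈ/ (retroflex), /c/ (palatal), /q/ (uvular).
Voiced: /d̪/ (dental), /ɖ/ (retroflex), /ɢ/ (uvular).
Gaps, from front to back: bilabial lacks voiced (/b/); palatal lacks voiced (/ɟ/).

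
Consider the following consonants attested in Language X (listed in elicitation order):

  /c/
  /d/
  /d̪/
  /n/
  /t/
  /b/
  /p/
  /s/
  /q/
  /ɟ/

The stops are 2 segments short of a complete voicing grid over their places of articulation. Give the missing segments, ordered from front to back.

/t̪/, /ɢ/

bilabial: voiceless /p/, voiced /b/.
dental: voiceless —, voiced /d̪/.
alveolar: voiceless /t/, voiced /d/.
palatal: voiceless /c/, voiced /ɟ/.
uvular: voiceless /q/, voiced —.
Gaps, from front to back: dental lacks voiceless (/t̪/); uvular lacks voiced (/ɢ/).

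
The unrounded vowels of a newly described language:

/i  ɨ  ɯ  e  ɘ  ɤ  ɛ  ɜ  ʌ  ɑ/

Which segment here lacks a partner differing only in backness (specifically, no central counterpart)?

High: /i/ ~ /ɨ/ ~ /ɯ/
High-mid: /e/ ~ /ɘ/ ~ /ɤ/
Low-mid: /ɛ/ ~ /ɜ/ ~ /ʌ/
Low: only /ɑ/ (back); no central partner.
So /ɑ/ is the unpaired segment.

/ɑ/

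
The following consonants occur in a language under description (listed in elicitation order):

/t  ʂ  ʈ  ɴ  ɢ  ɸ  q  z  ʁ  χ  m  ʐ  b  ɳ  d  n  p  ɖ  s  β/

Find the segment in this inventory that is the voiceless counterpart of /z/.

/s/

/z/ is a voiced alveolar fricative.
The voiceless counterpart is a voiceless alveolar fricative — in this inventory, /s/.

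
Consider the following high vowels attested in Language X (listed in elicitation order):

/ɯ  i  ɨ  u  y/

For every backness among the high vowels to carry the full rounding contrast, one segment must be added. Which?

front: unrounded /i/, rounded /y/.
central: unrounded /ɨ/, rounded —.
back: unrounded /ɯ/, rounded /u/.
The central row has no rounded member, so the gap is the central rounded vowel /ʉ/.

/ʉ/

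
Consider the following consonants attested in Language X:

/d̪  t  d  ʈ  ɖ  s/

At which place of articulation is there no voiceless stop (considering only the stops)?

Voiceless: /t/ (alveolar), /ʈ/ (retroflex).
Voiced: /d̪/ (dental), /d/ (alveolar), /ɖ/ (retroflex).
Every place of articulation has a voiceless member except dental, where /t̪/ would be expected.

dental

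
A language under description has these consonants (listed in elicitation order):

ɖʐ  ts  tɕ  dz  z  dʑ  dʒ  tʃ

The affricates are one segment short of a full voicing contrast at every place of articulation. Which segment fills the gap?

/ʈʂ/

alveolar: voiceless /ts/, voiced /dz/.
postalveolar: voiceless /tʃ/, voiced /dʒ/.
retroflex: voiceless —, voiced /ɖʐ/.
alveolo-palatal: voiceless /tɕ/, voiced /dʑ/.
The retroflex row has no voiceless member, so the gap is the voiceless retroflex affricate /ʈʂ/.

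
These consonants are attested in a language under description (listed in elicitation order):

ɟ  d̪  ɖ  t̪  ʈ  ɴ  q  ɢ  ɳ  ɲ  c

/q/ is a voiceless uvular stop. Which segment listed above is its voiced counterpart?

/ɢ/

The voiced counterpart is a voiced uvular stop — in this inventory, /ɢ/.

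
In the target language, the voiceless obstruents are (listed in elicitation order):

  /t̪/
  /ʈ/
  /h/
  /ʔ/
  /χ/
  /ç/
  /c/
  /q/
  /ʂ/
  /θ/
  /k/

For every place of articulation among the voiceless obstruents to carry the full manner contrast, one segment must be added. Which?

dental: stop /t̪/, fricative /θ/.
retroflex: stop /ʈ/, fricative /ʂ/.
palatal: stop /c/, fricative /ç/.
velar: stop /k/, fricative —.
uvular: stop /q/, fricative /χ/.
glottal: stop /ʔ/, fricative /h/.
The velar row has no fricative member, so the gap is the velar fricative /x/.

/x/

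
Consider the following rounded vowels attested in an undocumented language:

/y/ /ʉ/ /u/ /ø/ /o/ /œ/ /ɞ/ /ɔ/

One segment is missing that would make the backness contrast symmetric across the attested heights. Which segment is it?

high: front /y/, central /ʉ/, back /u/.
high-mid: front /ø/, central —, back /o/.
low-mid: front /œ/, central /ɞ/, back /ɔ/.
The high-mid row has no central member, so the gap is the high-mid central rounded vowel /ɵ/.

/ɵ/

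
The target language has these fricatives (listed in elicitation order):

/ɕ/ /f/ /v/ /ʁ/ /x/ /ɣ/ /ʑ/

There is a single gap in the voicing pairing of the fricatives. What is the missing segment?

/χ/

Voiceless: /f/ (labiodental), /ɕ/ (alveolo-palatal), /x/ (velar).
Voiced: /v/ (labiodental), /ʑ/ (alveolo-palatal), /ɣ/ (velar), /ʁ/ (uvular).
The uvular row has no voiceless member, so the gap is the voiceless uvular fricative /χ/.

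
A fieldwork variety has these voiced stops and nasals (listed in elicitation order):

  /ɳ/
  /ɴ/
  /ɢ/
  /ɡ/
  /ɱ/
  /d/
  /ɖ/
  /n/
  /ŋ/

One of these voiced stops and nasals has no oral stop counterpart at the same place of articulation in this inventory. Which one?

Alveolar: /d/ ~ /n/
Retroflex: /ɖ/ ~ /ɳ/
Velar: /ɡ/ ~ /ŋ/
Uvular: /ɢ/ ~ /ɴ/
Labiodental: only /ɱ/ (nasal); no oral stop partner.
So /ɱ/ is the unpaired segment.

/ɱ/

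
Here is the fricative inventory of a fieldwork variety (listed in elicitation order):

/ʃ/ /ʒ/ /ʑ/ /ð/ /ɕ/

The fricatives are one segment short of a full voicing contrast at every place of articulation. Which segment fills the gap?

dental: voiceless —, voiced /ð/.
postalveolar: voiceless /ʃ/, voiced /ʒ/.
alveolo-palatal: voiceless /ɕ/, voiced /ʑ/.
The dental row has no voiceless member, so the gap is the voiceless dental fricative /θ/.

/θ/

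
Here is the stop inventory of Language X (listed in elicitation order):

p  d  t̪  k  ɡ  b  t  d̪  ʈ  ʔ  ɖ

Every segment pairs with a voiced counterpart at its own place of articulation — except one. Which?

/ʔ/

Bilabial: /p/ ~ /b/
Dental: /t̪/ ~ /d̪/
Alveolar: /t/ ~ /d/
Retroflex: /ʈ/ ~ /ɖ/
Velar: /k/ ~ /ɡ/
Glottal: only /ʔ/ (voiceless); no voiced partner.
So /ʔ/ is the unpaired segment.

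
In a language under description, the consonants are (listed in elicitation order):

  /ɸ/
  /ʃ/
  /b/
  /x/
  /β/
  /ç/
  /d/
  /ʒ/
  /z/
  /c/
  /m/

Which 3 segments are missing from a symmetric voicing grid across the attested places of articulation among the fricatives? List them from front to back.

/s/, /ʝ/, /ɣ/

bilabial: voiceless /ɸ/, voiced /β/.
alveolar: voiceless —, voiced /z/.
postalveolar: voiceless /ʃ/, voiced /ʒ/.
palatal: voiceless /ç/, voiced —.
velar: voiceless /x/, voiced —.
Gaps, from front to back: alveolar lacks voiceless (/s/); palatal lacks voiced (/ʝ/); velar lacks voiced (/ɣ/).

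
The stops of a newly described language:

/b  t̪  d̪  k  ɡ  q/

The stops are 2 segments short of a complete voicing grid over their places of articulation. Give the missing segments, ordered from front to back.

/p/, /ɢ/

place of articulation  voiceless  voiced  
bilabial          —         b       
dental            t̪        d̪      
velar             k         ɡ       
uvular            q         —       
Gaps, from front to back: bilabial lacks voiceless (/p/); uvular lacks voiced (/ɢ/).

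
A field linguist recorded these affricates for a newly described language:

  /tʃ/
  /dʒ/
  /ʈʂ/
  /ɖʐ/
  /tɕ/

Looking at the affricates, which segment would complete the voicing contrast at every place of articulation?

/dʑ/

postalveolar: voiceless /tʃ/, voiced /dʒ/.
retroflex: voiceless /ʈʂ/, voiced /ɖʐ/.
alveolo-palatal: voiceless /tɕ/, voiced —.
The alveolo-palatal row has no voiced member, so the gap is the voiced alveolo-palatal affricate /dʑ/.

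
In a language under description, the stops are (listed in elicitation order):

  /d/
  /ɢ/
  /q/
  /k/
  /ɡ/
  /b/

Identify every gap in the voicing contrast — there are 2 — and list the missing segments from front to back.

place of articulation  voiceless  voiced  
bilabial          —         b       
alveolar          —         d       
velar             k         ɡ       
uvular            q         ɢ       
Gaps, from front to back: bilabial lacks voiceless (/p/); alveolar lacks voiceless (/t/).

/p/, /t/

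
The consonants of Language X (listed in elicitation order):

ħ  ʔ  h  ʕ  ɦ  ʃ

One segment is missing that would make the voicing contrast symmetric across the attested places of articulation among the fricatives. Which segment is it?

place of articulation  voiceless  voiced  
postalveolar      ʃ         —       
pharyngeal        ħ         ʕ       
glottal           h         ɦ       
The postalveolar row has no voiced member, so the gap is the voiced postalveolar fricative /ʒ/.

/ʒ/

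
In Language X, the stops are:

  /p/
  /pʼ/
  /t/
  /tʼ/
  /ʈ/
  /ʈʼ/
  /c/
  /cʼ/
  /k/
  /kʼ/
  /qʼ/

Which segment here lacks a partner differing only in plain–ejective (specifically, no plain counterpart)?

Bilabial: /p/ ~ /pʼ/
Alveolar: /t/ ~ /tʼ/
Retroflex: /ʈ/ ~ /ʈʼ/
Palatal: /c/ ~ /cʼ/
Velar: /k/ ~ /kʼ/
Uvular: only /qʼ/ (ejective); no plain partner.
So /qʼ/ is the unpaired segment.

/qʼ/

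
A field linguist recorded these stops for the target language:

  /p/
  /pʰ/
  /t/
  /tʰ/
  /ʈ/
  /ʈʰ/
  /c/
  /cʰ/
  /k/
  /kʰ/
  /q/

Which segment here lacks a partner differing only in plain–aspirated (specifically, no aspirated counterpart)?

/q/

Bilabial: /p/ ~ /pʰ/
Alveolar: /t/ ~ /tʰ/
Retroflex: /ʈ/ ~ /ʈʰ/
Palatal: /c/ ~ /cʰ/
Velar: /k/ ~ /kʰ/
Uvular: only /q/ (plain); no aspirated partner.
So /q/ is the unpaired segment.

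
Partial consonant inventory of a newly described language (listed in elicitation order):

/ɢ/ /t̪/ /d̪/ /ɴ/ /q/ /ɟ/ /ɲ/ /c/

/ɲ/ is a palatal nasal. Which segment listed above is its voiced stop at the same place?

The voiced stop at the same place is a voiced palatal stop — in this inventory, /ɟ/.

/ɟ/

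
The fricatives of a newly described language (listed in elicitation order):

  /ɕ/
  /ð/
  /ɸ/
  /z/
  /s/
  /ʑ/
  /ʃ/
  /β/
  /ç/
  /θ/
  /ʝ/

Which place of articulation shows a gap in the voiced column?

place of articulation  voiceless  voiced  
bilabial          ɸ         β       
dental            θ         ð       
alveolar          s         z       
postalveolar      ʃ         —       
alveolo-palatal   ɕ         ʑ       
palatal           ç         ʝ       
Every place of articulation has a voiced member except postalveolar, where /ʒ/ would be expected.

postalveolar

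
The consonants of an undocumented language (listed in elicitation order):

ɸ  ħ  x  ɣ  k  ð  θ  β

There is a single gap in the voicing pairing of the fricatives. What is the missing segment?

Voiceless: /ɸ/ (bilabial), /θ/ (dental), /x/ (velar), /ħ/ (pharyngeal).
Voiced: /β/ (bilabial), /ð/ (dental), /ɣ/ (velar).
The pharyngeal row has no voiced member, so the gap is the voiced pharyngeal fricative /ʕ/.

/ʕ/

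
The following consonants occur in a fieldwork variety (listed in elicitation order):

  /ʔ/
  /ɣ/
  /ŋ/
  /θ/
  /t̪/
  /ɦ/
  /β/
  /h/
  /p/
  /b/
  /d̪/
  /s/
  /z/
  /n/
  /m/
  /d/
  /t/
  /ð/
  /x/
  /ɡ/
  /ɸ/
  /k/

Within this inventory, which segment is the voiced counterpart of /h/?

/ɦ/

/h/ is a voiceless glottal fricative.
The voiced counterpart is a voiced glottal fricative — in this inventory, /ɦ/.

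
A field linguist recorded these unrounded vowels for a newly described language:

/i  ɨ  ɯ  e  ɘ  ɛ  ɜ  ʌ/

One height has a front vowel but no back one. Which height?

Front: /i/ (high), /e/ (high-mid), /ɛ/ (low-mid).
Central: /ɨ/ (high), /ɘ/ (high-mid), /ɜ/ (low-mid).
Back: /ɯ/ (high), /ʌ/ (low-mid).
Every height has a back member except high-mid, where /ɤ/ would be expected.

high-mid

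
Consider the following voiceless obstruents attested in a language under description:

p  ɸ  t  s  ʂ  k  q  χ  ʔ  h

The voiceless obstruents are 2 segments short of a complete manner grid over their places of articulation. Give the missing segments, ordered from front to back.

/ʈ/, /x/

Stop: /p/ (bilabial), /t/ (alveolar), /k/ (velar), /q/ (uvular), /ʔ/ (glottal).
Fricative: /ɸ/ (bilabial), /s/ (alveolar), /ʂ/ (retroflex), /χ/ (uvular), /h/ (glottal).
Gaps, from front to back: retroflex lacks stop (/ʈ/); velar lacks fricative (/x/).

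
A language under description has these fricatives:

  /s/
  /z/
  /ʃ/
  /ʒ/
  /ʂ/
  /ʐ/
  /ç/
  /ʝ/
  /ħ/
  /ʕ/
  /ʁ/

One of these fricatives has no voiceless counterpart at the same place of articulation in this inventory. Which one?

Alveolar: /s/ ~ /z/
Postalveolar: /ʃ/ ~ /ʒ/
Retroflex: /ʂ/ ~ /ʐ/
Palatal: /ç/ ~ /ʝ/
Pharyngeal: /ħ/ ~ /ʕ/
Uvular: only /ʁ/ (voiced); no voiceless partner.
So /ʁ/ is the unpaired segment.

/ʁ/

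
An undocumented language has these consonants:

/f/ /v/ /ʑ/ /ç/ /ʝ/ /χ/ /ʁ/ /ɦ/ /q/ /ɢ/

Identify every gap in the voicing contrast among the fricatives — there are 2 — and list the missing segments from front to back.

/ɕ/, /h/

labiodental: voiceless /f/, voiced /v/.
alveolo-palatal: voiceless —, voiced /ʑ/.
palatal: voiceless /ç/, voiced /ʝ/.
uvular: voiceless /χ/, voiced /ʁ/.
glottal: voiceless —, voiced /ɦ/.
Gaps, from front to back: alveolo-palatal lacks voiceless (/ɕ/); glottal lacks voiceless (/h/).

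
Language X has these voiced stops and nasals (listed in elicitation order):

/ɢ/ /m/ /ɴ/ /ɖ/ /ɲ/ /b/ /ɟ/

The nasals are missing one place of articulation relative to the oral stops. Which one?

place of articulation  oral stop  nasal   
bilabial          b         m       
retroflex         ɖ         —       
palatal           ɟ         ɲ       
uvular            ɢ         ɴ       
Every place of articulation has a nasal member except retroflex, where /ɳ/ would be expected.

retroflex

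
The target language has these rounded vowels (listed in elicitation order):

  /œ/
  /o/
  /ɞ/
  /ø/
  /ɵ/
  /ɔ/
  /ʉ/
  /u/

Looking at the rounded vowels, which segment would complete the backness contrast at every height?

high: front —, central /ʉ/, back /u/.
high-mid: front /ø/, central /ɵ/, back /o/.
low-mid: front /œ/, central /ɞ/, back /ɔ/.
The high row has no front member, so the gap is the high front rounded vowel /y/.

/y/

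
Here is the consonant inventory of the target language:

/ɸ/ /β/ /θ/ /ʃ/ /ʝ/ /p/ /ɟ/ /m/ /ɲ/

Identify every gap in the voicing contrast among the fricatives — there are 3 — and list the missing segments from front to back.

place of articulation  voiceless  voiced  
bilabial          ɸ         β       
dental            θ         —       
postalveolar      ʃ         —       
palatal           —         ʝ       
Gaps, from front to back: dental lacks voiced (/ð/); postalveolar lacks voiced (/ʒ/); palatal lacks voiceless (/ç/).

/ð/, /ʒ/, /ç/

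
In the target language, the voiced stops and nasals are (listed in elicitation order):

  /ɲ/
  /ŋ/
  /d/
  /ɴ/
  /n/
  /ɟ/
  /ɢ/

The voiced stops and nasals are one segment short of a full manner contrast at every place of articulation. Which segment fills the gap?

alveolar: oral stop /d/, nasal /n/.
palatal: oral stop /ɟ/, nasal /ɲ/.
velar: oral stop —, nasal /ŋ/.
uvular: oral stop /ɢ/, nasal /ɴ/.
The velar row has no oral stop member, so the gap is the velar oral stop /ɡ/.

/ɡ/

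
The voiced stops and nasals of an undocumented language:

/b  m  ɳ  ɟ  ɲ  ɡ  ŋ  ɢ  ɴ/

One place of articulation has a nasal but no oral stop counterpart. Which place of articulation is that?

bilabial: oral stop /b/, nasal /m/.
retroflex: oral stop —, nasal /ɳ/.
palatal: oral stop /ɟ/, nasal /ɲ/.
velar: oral stop /ɡ/, nasal /ŋ/.
uvular: oral stop /ɢ/, nasal /ɴ/.
Every place of articulation has an oral stop member except retroflex, where /ɖ/ would be expected.

retroflex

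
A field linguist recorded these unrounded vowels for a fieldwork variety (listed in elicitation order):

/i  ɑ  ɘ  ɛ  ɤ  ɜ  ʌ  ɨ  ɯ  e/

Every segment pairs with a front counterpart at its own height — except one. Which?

/ɑ/

High: /i/ ~ /ɨ/ ~ /ɯ/
High-mid: /e/ ~ /ɘ/ ~ /ɤ/
Low-mid: /ɛ/ ~ /ɜ/ ~ /ʌ/
Low: only /ɑ/ (back); no front partner.
So /ɑ/ is the unpaired segment.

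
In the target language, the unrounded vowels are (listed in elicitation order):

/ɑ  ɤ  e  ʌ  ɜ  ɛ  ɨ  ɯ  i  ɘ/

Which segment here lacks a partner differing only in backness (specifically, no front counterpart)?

/ɑ/

High: /i/ ~ /ɨ/ ~ /ɯ/
High-mid: /e/ ~ /ɘ/ ~ /ɤ/
Low-mid: /ɛ/ ~ /ɜ/ ~ /ʌ/
Low: only /ɑ/ (back); no front partner.
So /ɑ/ is the unpaired segment.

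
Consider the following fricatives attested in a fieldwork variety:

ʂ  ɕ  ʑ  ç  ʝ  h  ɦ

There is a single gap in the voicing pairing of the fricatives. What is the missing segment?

Voiceless: /ʂ/ (retroflex), /ɕ/ (alveolo-palatal), /ç/ (palatal), /h/ (glottal).
Voiced: /ʑ/ (alveolo-palatal), /ʝ/ (palatal), /ɦ/ (glottal).
The retroflex row has no voiced member, so the gap is the voiced retroflex fricative /ʐ/.

/ʐ/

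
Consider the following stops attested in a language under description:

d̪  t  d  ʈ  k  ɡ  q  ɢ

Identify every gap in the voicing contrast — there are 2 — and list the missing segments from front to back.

Voiceless: /t/ (alveolar), /ʈ/ (retroflex), /k/ (velar), /q/ (uvular).
Voiced: /d̪/ (dental), /d/ (alveolar), /ɡ/ (velar), /ɢ/ (uvular).
Gaps, from front to back: dental lacks voiceless (/t̪/); retroflex lacks voiced (/ɖ/).

/t̪/, /ɖ/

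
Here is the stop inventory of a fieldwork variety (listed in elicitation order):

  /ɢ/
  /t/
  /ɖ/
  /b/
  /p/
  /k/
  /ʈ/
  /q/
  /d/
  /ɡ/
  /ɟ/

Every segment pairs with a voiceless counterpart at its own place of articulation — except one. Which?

/ɟ/

Bilabial: /p/ ~ /b/
Alveolar: /t/ ~ /d/
Retroflex: /ʈ/ ~ /ɖ/
Velar: /k/ ~ /ɡ/
Uvular: /q/ ~ /ɢ/
Palatal: only /ɟ/ (voiced); no voiceless partner.
So /ɟ/ is the unpaired segment.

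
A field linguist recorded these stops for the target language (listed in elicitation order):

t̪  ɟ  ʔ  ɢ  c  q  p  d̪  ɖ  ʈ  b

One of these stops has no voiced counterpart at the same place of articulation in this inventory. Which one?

/ʔ/

Bilabial: /p/ ~ /b/
Dental: /t̪/ ~ /d̪/
Retroflex: /ʈ/ ~ /ɖ/
Palatal: /c/ ~ /ɟ/
Uvular: /q/ ~ /ɢ/
Glottal: only /ʔ/ (voiceless); no voiced partner.
So /ʔ/ is the unpaired segment.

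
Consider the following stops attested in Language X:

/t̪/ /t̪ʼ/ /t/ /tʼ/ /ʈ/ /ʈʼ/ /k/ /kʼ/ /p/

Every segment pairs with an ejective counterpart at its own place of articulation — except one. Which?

/p/

Dental: /t̪/ ~ /t̪ʼ/
Alveolar: /t/ ~ /tʼ/
Retroflex: /ʈ/ ~ /ʈʼ/
Velar: /k/ ~ /kʼ/
Bilabial: only /p/ (plain); no ejective partner.
So /p/ is the unpaired segment.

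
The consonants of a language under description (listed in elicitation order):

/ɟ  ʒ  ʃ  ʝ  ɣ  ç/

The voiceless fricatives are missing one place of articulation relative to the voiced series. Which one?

place of articulation  voiceless  voiced  
postalveolar      ʃ         ʒ       
palatal           ç         ʝ       
velar             —         ɣ       
Every place of articulation has a voiceless member except velar, where /x/ would be expected.

velar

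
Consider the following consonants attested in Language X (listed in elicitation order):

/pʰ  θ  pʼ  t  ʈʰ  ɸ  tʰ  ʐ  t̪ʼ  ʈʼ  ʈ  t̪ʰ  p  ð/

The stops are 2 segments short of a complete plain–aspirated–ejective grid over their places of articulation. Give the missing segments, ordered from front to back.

bilabial: plain /p/, aspirated /pʰ/, ejective /pʼ/.
dental: plain —, aspirated /t̪ʰ/, ejective /t̪ʼ/.
alveolar: plain /t/, aspirated /tʰ/, ejective —.
retroflex: plain /ʈ/, aspirated /ʈʰ/, ejective /ʈʼ/.
Gaps, from front to back: dental lacks plain (/t̪/); alveolar lacks ejective (/tʼ/).

/t̪/, /tʼ/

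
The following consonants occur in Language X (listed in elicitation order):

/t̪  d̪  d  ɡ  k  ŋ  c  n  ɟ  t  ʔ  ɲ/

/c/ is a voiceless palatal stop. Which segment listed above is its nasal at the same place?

/ɲ/

The nasal at the same place is a palatal nasal — in this inventory, /ɲ/.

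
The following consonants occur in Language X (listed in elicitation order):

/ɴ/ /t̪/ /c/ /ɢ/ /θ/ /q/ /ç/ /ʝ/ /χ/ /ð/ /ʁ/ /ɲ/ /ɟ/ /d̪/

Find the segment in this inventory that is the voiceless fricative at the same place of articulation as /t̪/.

/t̪/ is a voiceless dental stop.
The voiceless fricative at the same place is a voiceless dental fricative — in this inventory, /θ/.

/θ/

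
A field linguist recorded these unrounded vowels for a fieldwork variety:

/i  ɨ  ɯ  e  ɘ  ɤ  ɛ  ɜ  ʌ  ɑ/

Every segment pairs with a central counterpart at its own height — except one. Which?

High: /i/ ~ /ɨ/ ~ /ɯ/
High-mid: /e/ ~ /ɘ/ ~ /ɤ/
Low-mid: /ɛ/ ~ /ɜ/ ~ /ʌ/
Low: only /ɑ/ (back); no central partner.
So /ɑ/ is the unpaired segment.

/ɑ/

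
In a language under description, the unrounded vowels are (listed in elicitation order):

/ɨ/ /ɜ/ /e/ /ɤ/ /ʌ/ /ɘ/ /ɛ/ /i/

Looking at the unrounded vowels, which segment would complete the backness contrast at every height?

/ɯ/

height            front     central   back    
high              i         ɨ         —       
high-mid          e         ɘ         ɤ       
low-mid           ɛ         ɜ         ʌ       
The high row has no back member, so the gap is the high back unrounded vowel /ɯ/.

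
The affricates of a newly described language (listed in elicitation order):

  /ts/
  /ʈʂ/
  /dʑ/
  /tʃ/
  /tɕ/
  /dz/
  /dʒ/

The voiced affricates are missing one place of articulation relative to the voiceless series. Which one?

retroflex

Voiceless: /ts/ (alveolar), /tʃ/ (postalveolar), /ʈʂ/ (retroflex), /tɕ/ (alveolo-palatal).
Voiced: /dz/ (alveolar), /dʒ/ (postalveolar), /dʑ/ (alveolo-palatal).
Every place of articulation has a voiced member except retroflex, where /ɖʐ/ would be expected.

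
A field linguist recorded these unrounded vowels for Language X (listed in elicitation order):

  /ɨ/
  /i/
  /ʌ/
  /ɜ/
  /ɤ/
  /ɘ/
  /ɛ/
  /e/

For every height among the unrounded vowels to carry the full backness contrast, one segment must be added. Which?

/ɯ/

height            front     central   back    
high              i         ɨ         —       
high-mid          e         ɘ         ɤ       
low-mid           ɛ         ɜ         ʌ       
The high row has no back member, so the gap is the high back unrounded vowel /ɯ/.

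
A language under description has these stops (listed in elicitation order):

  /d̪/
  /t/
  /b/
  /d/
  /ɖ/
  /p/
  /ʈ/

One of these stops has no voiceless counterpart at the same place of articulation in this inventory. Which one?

Bilabial: /p/ ~ /b/
Alveolar: /t/ ~ /d/
Retroflex: /ʈ/ ~ /ɖ/
Dental: only /d̪/ (voiced); no voiceless partner.
So /d̪/ is the unpaired segment.

/d̪/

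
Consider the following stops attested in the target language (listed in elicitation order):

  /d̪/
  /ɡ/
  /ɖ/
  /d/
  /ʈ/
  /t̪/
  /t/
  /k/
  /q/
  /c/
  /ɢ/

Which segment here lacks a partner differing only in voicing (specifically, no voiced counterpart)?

Dental: /t̪/ ~ /d̪/
Alveolar: /t/ ~ /d/
Retroflex: /ʈ/ ~ /ɖ/
Velar: /k/ ~ /ɡ/
Uvular: /q/ ~ /ɢ/
Palatal: only /c/ (voiceless); no voiced partner.
So /c/ is the unpaired segment.

/c/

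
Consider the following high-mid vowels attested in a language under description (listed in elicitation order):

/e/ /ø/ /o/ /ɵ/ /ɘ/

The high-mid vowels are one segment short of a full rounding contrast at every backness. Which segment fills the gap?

front: unrounded /e/, rounded /ø/.
central: unrounded /ɘ/, rounded /ɵ/.
back: unrounded —, rounded /o/.
The back row has no unrounded member, so the gap is the back unrounded vowel /ɤ/.

/ɤ/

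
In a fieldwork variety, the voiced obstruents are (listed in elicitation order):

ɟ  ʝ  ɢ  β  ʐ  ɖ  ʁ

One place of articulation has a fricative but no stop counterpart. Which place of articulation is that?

bilabial

bilabial: stop —, fricative /β/.
retroflex: stop /ɖ/, fricative /ʐ/.
palatal: stop /ɟ/, fricative /ʝ/.
uvular: stop /ɢ/, fricative /ʁ/.
Every place of articulation has a stop member except bilabial, where /b/ would be expected.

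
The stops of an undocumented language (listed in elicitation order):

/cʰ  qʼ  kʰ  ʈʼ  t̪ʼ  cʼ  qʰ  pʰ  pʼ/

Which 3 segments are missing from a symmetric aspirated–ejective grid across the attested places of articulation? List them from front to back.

Aspirated: /pʰ/ (bilabial), /cʰ/ (palatal), /kʰ/ (velar), /qʰ/ (uvular).
Ejective: /pʼ/ (bilabial), /t̪ʼ/ (dental), /ʈʼ/ (retroflex), /cʼ/ (palatal), /qʼ/ (uvular).
Gaps, from front to back: dental lacks aspirated (/t̪ʰ/); retroflex lacks aspirated (/ʈʰ/); velar lacks ejective (/kʼ/).

/t̪ʰ/, /ʈʰ/, /kʼ/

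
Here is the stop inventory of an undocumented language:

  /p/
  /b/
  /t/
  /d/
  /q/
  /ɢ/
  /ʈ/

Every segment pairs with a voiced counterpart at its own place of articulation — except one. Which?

Bilabial: /p/ ~ /b/
Alveolar: /t/ ~ /d/
Uvular: /q/ ~ /ɢ/
Retroflex: only /ʈ/ (voiceless); no voiced partner.
So /ʈ/ is the unpaired segment.

/ʈ/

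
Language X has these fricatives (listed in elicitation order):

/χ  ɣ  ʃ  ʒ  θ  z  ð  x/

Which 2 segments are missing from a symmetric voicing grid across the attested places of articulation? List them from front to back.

place of articulation  voiceless  voiced  
dental            θ         ð       
alveolar          —         z       
postalveolar      ʃ         ʒ       
velar             x         ɣ       
uvular            χ         —       
Gaps, from front to back: alveolar lacks voiceless (/s/); uvular lacks voiced (/ʁ/).

/s/, /ʁ/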